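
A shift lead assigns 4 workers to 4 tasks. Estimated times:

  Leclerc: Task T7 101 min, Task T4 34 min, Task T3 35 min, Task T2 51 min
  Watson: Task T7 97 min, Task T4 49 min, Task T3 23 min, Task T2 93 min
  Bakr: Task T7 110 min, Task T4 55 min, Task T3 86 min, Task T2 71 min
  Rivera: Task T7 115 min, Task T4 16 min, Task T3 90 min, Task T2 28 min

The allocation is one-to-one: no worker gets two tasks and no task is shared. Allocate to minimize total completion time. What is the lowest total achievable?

Minimum total: 195 min

Optimal: Leclerc→Task T4 (34 min), Watson→Task T3 (23 min), Bakr→Task T7 (110 min), Rivera→Task T2 (28 min) — total 34+23+110+28 = 195 min.
Column-greedy (each task in turn goes to its cheapest remaining worker) gives 219 min, worse by 24.
Next-best assignment: Leclerc→Task T2, Watson→Task T3, Bakr→Task T7, Rivera→Task T4 = 200 min.
Every other assignment is strictly worse.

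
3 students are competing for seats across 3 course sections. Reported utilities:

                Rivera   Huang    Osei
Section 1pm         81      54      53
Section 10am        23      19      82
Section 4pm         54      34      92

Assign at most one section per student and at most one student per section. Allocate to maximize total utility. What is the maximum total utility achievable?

Maximum total: 197 points

Optimal: Rivera→Section 1pm (81 points), Huang→Section 4pm (34 points), Osei→Section 10am (82 points) — total 81+34+82 = 197 points.
Swapping Osei↔Huang (Osei→Section 4pm 92 points, Huang→Section 10am 19 points) loses 5.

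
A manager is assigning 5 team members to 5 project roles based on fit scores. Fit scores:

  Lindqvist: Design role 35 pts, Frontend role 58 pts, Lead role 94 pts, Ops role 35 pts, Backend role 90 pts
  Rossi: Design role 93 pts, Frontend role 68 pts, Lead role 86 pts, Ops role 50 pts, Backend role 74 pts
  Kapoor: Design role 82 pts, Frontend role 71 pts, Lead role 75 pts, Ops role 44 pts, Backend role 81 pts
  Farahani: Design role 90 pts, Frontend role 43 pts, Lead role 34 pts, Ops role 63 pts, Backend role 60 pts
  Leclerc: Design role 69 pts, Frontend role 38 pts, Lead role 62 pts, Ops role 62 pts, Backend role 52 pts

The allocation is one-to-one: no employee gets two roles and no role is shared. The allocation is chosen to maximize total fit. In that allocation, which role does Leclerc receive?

Leclerc receives Ops role.

Optimal: Lindqvist→Backend role (90 pts), Rossi→Lead role (86 pts), Kapoor→Frontend role (71 pts), Farahani→Design role (90 pts), Leclerc→Ops role (62 pts) — total 90+86+71+90+62 = 399 pts.
Column-greedy (each role in turn goes to its best remaining employee) gives 373 pts, worse by 26.
Next-best assignment: Lindqvist→Lead role, Rossi→Frontend role, Kapoor→Backend role, Farahani→Design role, Leclerc→Ops role = 395 pts.
Every other assignment is strictly worse.
Leclerc's own top role is Design role (69 pts), but forcing Leclerc→Design role and reassigning the rest optimally gives only 379 pts — worse by 20.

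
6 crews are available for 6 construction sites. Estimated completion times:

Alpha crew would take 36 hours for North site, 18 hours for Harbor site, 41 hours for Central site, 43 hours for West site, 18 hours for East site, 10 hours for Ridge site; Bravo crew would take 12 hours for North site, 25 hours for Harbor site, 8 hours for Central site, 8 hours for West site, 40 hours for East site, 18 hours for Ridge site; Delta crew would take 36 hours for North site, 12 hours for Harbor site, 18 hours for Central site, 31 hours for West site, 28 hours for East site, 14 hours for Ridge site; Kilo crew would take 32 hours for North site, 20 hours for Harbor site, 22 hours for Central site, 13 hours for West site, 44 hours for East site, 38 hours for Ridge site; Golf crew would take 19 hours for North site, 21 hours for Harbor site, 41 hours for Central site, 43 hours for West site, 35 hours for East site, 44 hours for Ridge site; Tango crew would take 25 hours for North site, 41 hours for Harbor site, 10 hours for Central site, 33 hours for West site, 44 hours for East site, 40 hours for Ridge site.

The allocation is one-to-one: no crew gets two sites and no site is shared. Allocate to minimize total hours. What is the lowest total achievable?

Optimal: Alpha crew→East site (18 hours), Bravo crew→North site (12 hours), Delta crew→Ridge site (14 hours), Kilo crew→West site (13 hours), Golf crew→Harbor site (21 hours), Tango crew→Central site (10 hours) — total 18+12+14+13+21+10 = 88 hours.
Min-entry greedy (repeatedly take the single cheapest remaining cell) gives 106 hours, worse by 18.

Min total: 88 hours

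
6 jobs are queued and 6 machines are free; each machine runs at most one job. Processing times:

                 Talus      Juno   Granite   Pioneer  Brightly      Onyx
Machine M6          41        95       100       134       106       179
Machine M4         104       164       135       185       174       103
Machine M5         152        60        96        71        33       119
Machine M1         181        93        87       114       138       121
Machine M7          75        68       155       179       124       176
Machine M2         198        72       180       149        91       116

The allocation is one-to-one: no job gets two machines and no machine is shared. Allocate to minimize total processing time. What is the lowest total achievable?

Optimal: Talus→Machine M6 (41 min), Juno→Machine M7 (68 min), Granite→Machine M1 (87 min), Pioneer→Machine M5 (71 min), Brightly→Machine M2 (91 min), Onyx→Machine M4 (103 min) — total 41+68+87+71+91+103 = 461 min.
Column-greedy (each machine in turn goes to its cheapest remaining job) gives 481 min, worse by 20.
Next-best assignment: Talus→Machine M6, Juno→Machine M7, Granite→Machine M1, Pioneer→Machine M2, Brightly→Machine M5, Onyx→Machine M4 = 481 min.

Min total: 461 min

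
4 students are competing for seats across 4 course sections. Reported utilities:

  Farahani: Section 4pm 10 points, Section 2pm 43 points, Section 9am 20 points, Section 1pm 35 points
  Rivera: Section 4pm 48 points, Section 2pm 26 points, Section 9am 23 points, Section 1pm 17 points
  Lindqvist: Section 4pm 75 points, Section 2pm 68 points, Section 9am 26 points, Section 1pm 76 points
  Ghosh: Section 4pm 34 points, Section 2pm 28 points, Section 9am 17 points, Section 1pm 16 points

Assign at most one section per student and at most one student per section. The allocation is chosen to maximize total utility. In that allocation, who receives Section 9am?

Ghosh receives Section 9am.

Treat this as an assignment problem: match each student to one section.
Optimal: Farahani→Section 2pm (43 points), Rivera→Section 4pm (48 points), Lindqvist→Section 1pm (76 points), Ghosh→Section 9am (17 points) — total 43+48+76+17 = 184 points.
Column-greedy (each section in turn goes to its best remaining student) gives 157 points, worse by 27.
Ghosh's own top section is Section 4pm (34 points), but forcing Ghosh→Section 4pm and reassigning the rest optimally gives only 176 points — worse by 8.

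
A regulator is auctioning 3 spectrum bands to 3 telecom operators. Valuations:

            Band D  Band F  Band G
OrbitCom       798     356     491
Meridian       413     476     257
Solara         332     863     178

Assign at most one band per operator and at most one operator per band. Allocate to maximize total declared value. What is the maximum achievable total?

Max total: $1918M

Optimal: OrbitCom→Band D ($798M), Meridian→Band G ($257M), Solara→Band F ($863M) — total 798+257+863 = $1918M.
Row-greedy (each operator in turn takes its best remaining band) gives $1452M, worse by 466.
Next-best assignment: OrbitCom→Band G, Meridian→Band D, Solara→Band F = $1767M.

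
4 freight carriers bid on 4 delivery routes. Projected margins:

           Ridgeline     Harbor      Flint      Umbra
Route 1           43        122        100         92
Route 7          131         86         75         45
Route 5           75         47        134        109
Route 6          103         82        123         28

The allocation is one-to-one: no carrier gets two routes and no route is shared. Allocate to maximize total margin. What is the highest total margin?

Optimal: Ridgeline→Route 7 ($131k), Harbor→Route 1 ($122k), Flint→Route 6 ($123k), Umbra→Route 5 ($109k) — total 131+122+123+109 = $485k.
Row-greedy (each carrier in turn takes its best remaining route) gives $415k, worse by 70.

Max total: $485k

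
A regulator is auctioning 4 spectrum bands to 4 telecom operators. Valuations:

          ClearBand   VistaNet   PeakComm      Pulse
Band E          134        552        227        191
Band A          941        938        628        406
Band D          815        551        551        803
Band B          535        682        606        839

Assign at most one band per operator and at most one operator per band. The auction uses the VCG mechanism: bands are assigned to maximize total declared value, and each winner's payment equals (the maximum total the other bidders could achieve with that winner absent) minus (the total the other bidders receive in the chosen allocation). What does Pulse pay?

Pulse pays $260M.

Efficient allocation: ClearBand→Band A ($941M), VistaNet→Band E ($552M), PeakComm→Band B ($606M), Pulse→Band D ($803M); total welfare W = $2902M.
Pulse receives Band D at value $803M, so the others get W − 803 = $2099M.
Without Pulse: best allocation of the remaining 3 bidders over all 4 bands is ClearBand→Band D ($815M), VistaNet→Band A ($938M), PeakComm→Band B ($606M), total $2359M.
VCG payment = (others' best without Pulse) − (others' welfare with Pulse) = 2359 − 2099 = $260M.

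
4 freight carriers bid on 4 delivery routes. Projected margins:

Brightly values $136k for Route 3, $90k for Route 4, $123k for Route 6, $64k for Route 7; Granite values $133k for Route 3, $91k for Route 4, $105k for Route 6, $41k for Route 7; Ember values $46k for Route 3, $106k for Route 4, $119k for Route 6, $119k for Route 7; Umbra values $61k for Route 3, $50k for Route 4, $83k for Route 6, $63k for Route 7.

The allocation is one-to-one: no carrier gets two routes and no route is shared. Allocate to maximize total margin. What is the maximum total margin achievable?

This is a one-to-one assignment (maximum-weight bipartite matching).
Optimal: Brightly→Route 3 ($136k), Granite→Route 4 ($91k), Ember→Route 7 ($119k), Umbra→Route 6 ($83k) — total 136+91+119+83 = $429k.
Row-greedy (each carrier in turn takes its best remaining route) gives $410k, worse by 19.

Max total: $429k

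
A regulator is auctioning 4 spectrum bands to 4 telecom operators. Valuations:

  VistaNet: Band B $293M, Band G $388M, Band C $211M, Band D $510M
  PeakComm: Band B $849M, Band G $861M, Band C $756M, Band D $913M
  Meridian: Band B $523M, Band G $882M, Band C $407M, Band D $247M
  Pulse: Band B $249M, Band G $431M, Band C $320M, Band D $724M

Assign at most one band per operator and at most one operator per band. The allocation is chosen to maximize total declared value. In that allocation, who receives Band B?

PeakComm receives Band B.

Optimal: VistaNet→Band C ($211M), PeakComm→Band B ($849M), Meridian→Band G ($882M), Pulse→Band D ($724M) — total 211+849+882+724 = $2666M.
Max-entry greedy (repeatedly take the single best remaining cell) gives $2408M, worse by 258.
Next-best assignment: VistaNet→Band B, PeakComm→Band C, Meridian→Band G, Pulse→Band D = $2655M.
Swapping VistaNet↔Meridian (VistaNet→Band G $388M, Meridian→Band C $407M) loses 298.
PeakComm's own top band is Band D ($913M), but forcing PeakComm→Band D and reassigning the rest optimally gives only $2408M — worse by 258.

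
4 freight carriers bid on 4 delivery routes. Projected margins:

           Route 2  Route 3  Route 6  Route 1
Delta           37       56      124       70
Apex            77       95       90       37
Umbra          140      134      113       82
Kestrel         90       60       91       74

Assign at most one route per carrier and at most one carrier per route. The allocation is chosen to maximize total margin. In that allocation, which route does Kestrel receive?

Kestrel receives Route 1.

Optimal: Delta→Route 6 ($124k), Apex→Route 3 ($95k), Umbra→Route 2 ($140k), Kestrel→Route 1 ($74k) — total 124+95+140+74 = $433k.
Checked against all permutations: $433k is optimal.
Kestrel's own top route is Route 6 ($91k), but forcing Kestrel→Route 6 and reassigning the rest optimally gives only $396k — worse by 37.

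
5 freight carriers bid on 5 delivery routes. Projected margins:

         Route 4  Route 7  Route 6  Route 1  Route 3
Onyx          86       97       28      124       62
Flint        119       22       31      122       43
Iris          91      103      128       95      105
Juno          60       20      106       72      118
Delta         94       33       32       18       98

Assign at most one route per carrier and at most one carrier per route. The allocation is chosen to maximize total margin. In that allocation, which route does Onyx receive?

Onyx receives Route 7.

Optimal: Onyx→Route 7 ($97k), Flint→Route 1 ($122k), Iris→Route 6 ($128k), Juno→Route 3 ($118k), Delta→Route 4 ($94k) — total 97+122+128+118+94 = $559k.
Column-greedy (each route in turn goes to its best remaining carrier) gives $550k, worse by 9.
Onyx's own top route is Route 1 ($124k), but forcing Onyx→Route 1 and reassigning the rest optimally gives only $550k — worse by 9.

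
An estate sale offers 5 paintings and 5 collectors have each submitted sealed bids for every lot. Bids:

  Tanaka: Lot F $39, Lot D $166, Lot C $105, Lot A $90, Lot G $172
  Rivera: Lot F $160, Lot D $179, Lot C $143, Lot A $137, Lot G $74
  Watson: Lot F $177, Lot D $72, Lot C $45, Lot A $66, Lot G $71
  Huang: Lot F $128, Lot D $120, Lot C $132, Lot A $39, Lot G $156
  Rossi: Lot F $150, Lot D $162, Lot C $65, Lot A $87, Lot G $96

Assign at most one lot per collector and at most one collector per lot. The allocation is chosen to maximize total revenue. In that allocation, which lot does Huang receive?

Optimal: Tanaka→Lot G ($172), Rivera→Lot A ($137), Watson→Lot F ($177), Huang→Lot C ($132), Rossi→Lot D ($162) — total 172+137+177+132+162 = $780.
Column-greedy (each lot in turn goes to its best remaining collector) gives $674, worse by 106.
Next-best assignment: Tanaka→Lot G, Rivera→Lot D, Watson→Lot F, Huang→Lot C, Rossi→Lot A = $747.
Swapping Rivera↔Watson (Rivera→Lot F $160, Watson→Lot A $66) loses 88.
No other one-to-one assignment exceeds $780.
Huang's own top lot is Lot G ($156), but forcing Huang→Lot G and reassigning the rest optimally gives only $737 — worse by 43.

Huang receives Lot C.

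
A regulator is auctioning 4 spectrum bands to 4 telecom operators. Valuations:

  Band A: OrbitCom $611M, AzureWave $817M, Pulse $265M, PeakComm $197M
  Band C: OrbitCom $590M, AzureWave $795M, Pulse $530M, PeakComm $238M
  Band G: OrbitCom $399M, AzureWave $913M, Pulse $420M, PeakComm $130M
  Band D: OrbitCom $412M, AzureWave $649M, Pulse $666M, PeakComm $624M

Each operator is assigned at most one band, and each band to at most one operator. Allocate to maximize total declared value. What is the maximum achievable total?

Optimal: OrbitCom→Band A ($611M), AzureWave→Band G ($913M), Pulse→Band C ($530M), PeakComm→Band D ($624M) — total 611+913+530+624 = $2678M.
Max-entry greedy (repeatedly take the single best remaining cell) gives $2428M, worse by 250.

Max total: $2678M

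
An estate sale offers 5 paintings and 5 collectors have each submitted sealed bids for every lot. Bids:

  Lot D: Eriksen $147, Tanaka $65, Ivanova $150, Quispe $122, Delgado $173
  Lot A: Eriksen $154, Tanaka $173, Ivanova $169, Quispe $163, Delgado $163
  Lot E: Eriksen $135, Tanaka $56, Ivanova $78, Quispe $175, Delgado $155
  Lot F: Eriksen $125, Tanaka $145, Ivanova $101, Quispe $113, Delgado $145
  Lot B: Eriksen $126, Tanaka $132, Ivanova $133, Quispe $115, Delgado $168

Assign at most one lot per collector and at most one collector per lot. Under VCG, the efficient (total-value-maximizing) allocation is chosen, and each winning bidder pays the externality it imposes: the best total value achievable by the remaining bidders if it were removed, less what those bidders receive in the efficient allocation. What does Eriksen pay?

Eriksen pays $9.

Efficient allocation: Eriksen→Lot D ($147), Tanaka→Lot F ($145), Ivanova→Lot A ($169), Quispe→Lot E ($175), Delgado→Lot B ($168); total welfare W = $804.
Eriksen receives Lot D at value $147, so the others get W − 147 = $657.
Without Eriksen: best allocation of the remaining 4 bidders over all 5 lots is Tanaka→Lot A ($173), Ivanova→Lot D ($150), Quispe→Lot E ($175), Delgado→Lot B ($168), total $666.
VCG payment = (others' best without Eriksen) − (others' welfare with Eriksen) = 666 − 657 = $9.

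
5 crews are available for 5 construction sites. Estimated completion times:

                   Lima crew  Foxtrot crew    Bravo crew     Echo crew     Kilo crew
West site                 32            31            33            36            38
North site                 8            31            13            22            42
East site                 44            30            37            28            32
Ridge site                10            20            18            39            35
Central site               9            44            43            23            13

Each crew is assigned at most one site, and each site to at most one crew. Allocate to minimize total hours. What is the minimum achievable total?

This is the linear assignment problem.
Optimal: Lima crew→Ridge site (10 hours), Foxtrot crew→West site (31 hours), Bravo crew→North site (13 hours), Echo crew→East site (28 hours), Kilo crew→Central site (13 hours) — total 10+31+13+28+13 = 95 hours.
Column-greedy (each site in turn goes to its cheapest remaining crew) gives 98 hours, worse by 3.
Checked against all permutations: 95 hours is optimal.

Minimum total: 95 hours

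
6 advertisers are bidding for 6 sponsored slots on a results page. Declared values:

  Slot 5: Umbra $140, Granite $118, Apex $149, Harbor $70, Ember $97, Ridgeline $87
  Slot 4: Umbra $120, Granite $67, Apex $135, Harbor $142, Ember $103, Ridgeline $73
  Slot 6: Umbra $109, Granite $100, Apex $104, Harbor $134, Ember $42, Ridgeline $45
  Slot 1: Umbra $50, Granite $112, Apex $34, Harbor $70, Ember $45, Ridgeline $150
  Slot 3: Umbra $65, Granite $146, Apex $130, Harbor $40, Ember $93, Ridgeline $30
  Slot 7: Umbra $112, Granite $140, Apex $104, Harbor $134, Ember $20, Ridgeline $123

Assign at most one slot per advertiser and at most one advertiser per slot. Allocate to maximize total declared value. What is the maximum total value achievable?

This is a one-to-one assignment (maximum-weight bipartite matching).
Optimal: Umbra→Slot 5 ($140), Granite→Slot 7 ($140), Apex→Slot 3 ($130), Harbor→Slot 6 ($134), Ember→Slot 4 ($103), Ridgeline→Slot 1 ($150) — total 140+140+130+134+103+150 = $797.
Column-greedy (each slot in turn goes to its best remaining advertiser) gives $716, worse by 81.
Next-best assignment: Umbra→Slot 7, Granite→Slot 3, Apex→Slot 5, Harbor→Slot 6, Ember→Slot 4, Ridgeline→Slot 1 = $794.

Max total: $797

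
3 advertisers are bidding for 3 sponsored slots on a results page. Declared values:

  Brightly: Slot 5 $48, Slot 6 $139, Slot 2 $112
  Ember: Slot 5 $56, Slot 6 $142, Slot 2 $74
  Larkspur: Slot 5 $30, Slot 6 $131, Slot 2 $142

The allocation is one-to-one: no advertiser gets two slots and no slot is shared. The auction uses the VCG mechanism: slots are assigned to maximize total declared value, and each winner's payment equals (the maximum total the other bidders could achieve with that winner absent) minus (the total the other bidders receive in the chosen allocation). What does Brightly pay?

Efficient allocation: Brightly→Slot 6 ($139), Ember→Slot 5 ($56), Larkspur→Slot 2 ($142); total welfare W = $337.
Brightly receives Slot 6 at value $139, so the others get W − 139 = $198.
Without Brightly: best allocation of the remaining 2 bidders over all 3 slots is Ember→Slot 6 ($142), Larkspur→Slot 2 ($142), total $284.
VCG payment = (others' best without Brightly) − (others' welfare with Brightly) = 284 − 198 = $86.

Brightly pays $86.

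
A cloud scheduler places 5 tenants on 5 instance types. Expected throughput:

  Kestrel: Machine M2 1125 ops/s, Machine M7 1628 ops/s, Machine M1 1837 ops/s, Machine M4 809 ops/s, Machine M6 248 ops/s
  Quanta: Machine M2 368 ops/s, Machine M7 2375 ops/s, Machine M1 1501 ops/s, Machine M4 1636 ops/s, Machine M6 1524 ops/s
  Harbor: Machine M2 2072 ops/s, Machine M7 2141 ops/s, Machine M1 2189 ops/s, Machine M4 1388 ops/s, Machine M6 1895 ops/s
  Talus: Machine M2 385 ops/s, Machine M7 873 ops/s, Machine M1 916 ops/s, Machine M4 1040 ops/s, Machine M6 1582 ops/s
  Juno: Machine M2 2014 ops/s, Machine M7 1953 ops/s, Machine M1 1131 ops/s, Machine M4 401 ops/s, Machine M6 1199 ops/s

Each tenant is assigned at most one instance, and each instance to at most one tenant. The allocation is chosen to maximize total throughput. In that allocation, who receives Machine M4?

Quanta receives Machine M4.

Optimal: Kestrel→Machine M1 (1837 ops/s), Quanta→Machine M4 (1636 ops/s), Harbor→Machine M7 (2141 ops/s), Talus→Machine M6 (1582 ops/s), Juno→Machine M2 (2014 ops/s) — total 1837+1636+2141+1582+2014 = 9210 ops/s.
Column-greedy (each instance in turn goes to its best remaining tenant) gives 8523 ops/s, worse by 687.
Next-best assignment: Kestrel→Machine M1, Quanta→Machine M7, Harbor→Machine M4, Talus→Machine M6, Juno→Machine M2 = 9196 ops/s.
Quanta's own top instance is Machine M7 (2375 ops/s), but forcing Quanta→Machine M7 and reassigning the rest optimally gives only 9196 ops/s — worse by 14.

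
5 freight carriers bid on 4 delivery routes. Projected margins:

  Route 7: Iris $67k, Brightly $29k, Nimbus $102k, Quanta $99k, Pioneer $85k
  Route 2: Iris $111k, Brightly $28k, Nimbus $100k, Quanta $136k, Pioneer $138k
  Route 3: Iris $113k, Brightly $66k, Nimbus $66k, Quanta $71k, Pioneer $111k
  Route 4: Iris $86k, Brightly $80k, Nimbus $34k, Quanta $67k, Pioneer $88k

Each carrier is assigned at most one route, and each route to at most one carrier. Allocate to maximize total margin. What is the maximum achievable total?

Optimal: Nimbus→Route 7 ($102k), Quanta→Route 2 ($136k), Iris→Route 3 ($113k), Pioneer→Route 4 ($88k) — total 102+136+113+88 = $439k.
Column-greedy (each route in turn goes to its best remaining carrier) gives $433k, worse by 6.

Max total: $439k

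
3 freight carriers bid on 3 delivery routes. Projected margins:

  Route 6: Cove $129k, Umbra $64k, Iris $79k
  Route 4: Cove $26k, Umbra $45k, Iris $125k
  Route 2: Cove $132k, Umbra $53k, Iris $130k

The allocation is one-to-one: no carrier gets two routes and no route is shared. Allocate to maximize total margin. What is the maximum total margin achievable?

Optimal: Cove→Route 2 ($132k), Umbra→Route 6 ($64k), Iris→Route 4 ($125k) — total 132+64+125 = $321k.
Next-best assignment: Cove→Route 6, Umbra→Route 2, Iris→Route 4 = $307k.
Swapping Iris↔Umbra (Iris→Route 6 $79k, Umbra→Route 4 $45k) loses 65.

Maximum total: $321k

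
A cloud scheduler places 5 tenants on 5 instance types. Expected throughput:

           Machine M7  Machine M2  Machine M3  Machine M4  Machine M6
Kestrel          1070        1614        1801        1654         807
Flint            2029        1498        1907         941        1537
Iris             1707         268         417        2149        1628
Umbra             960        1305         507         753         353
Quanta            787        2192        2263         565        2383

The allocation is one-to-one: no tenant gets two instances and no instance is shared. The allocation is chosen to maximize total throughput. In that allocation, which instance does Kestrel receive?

Optimal: Kestrel→Machine M3 (1801 ops/s), Flint→Machine M7 (2029 ops/s), Iris→Machine M4 (2149 ops/s), Umbra→Machine M2 (1305 ops/s), Quanta→Machine M6 (2383 ops/s) — total 1801+2029+2149+1305+2383 = 9667 ops/s.
Column-greedy (each instance in turn goes to its best remaining tenant) gives 8524 ops/s, worse by 1143.
Swapping Iris↔Flint (Iris→Machine M7 1707 ops/s, Flint→Machine M4 941 ops/s) loses 1530.
No other one-to-one assignment exceeds 9667 ops/s.

Kestrel receives Machine M3.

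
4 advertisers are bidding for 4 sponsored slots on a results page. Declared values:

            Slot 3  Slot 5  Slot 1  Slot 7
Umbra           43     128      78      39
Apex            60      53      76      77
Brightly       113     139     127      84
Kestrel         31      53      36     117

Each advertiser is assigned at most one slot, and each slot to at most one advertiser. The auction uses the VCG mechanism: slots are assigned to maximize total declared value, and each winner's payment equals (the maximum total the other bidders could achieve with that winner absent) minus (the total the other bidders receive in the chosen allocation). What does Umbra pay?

Umbra pays $26.

Efficient allocation: Umbra→Slot 5 ($128), Apex→Slot 1 ($76), Brightly→Slot 3 ($113), Kestrel→Slot 7 ($117); total welfare W = $434.
Umbra receives Slot 5 at value $128, so the others get W − 128 = $306.
Without Umbra: best allocation of the remaining 3 bidders over all 4 slots is Apex→Slot 1 ($76), Brightly→Slot 5 ($139), Kestrel→Slot 7 ($117), total $332.
VCG payment = (others' best without Umbra) − (others' welfare with Umbra) = 332 − 306 = $26.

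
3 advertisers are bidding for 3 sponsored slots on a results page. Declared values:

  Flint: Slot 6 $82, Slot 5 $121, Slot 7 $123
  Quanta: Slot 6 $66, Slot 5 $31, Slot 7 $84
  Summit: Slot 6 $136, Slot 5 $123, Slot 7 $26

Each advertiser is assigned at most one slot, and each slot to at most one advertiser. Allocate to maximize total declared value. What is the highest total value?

Maximum total: $341

This is a one-to-one assignment (maximum-weight bipartite matching).
Optimal: Flint→Slot 5 ($121), Quanta→Slot 7 ($84), Summit→Slot 6 ($136) — total 121+84+136 = $341.
Max-entry greedy (repeatedly take the single best remaining cell) gives $290, worse by 51.
Swapping Flint↔Quanta (Flint→Slot 7 $123, Quanta→Slot 5 $31) loses 51.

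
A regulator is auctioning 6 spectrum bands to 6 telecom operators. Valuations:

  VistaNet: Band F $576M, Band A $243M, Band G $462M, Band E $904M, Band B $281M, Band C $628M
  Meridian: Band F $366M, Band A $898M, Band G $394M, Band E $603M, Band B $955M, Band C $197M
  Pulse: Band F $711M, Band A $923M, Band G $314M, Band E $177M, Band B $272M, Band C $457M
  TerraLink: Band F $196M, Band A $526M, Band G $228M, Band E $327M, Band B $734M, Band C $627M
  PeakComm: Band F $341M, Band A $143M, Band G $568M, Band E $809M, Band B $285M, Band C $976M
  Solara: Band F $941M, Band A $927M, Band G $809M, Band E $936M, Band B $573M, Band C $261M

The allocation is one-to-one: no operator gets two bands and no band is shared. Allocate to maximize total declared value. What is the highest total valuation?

Optimal: VistaNet→Band E ($904M), Meridian→Band A ($898M), Pulse→Band F ($711M), TerraLink→Band B ($734M), PeakComm→Band C ($976M), Solara→Band G ($809M) — total 904+898+711+734+976+809 = $5032M.
Max-entry greedy (repeatedly take the single best remaining cell) gives $4927M, worse by 105.
Next-best assignment: VistaNet→Band E, Meridian→Band B, Pulse→Band A, TerraLink→Band G, PeakComm→Band C, Solara→Band F = $4927M.
Swapping TerraLink↔Pulse (TerraLink→Band F $196M, Pulse→Band B $272M) loses 977.
Checked against all permutations: $5032M is optimal.

Max total: $5032M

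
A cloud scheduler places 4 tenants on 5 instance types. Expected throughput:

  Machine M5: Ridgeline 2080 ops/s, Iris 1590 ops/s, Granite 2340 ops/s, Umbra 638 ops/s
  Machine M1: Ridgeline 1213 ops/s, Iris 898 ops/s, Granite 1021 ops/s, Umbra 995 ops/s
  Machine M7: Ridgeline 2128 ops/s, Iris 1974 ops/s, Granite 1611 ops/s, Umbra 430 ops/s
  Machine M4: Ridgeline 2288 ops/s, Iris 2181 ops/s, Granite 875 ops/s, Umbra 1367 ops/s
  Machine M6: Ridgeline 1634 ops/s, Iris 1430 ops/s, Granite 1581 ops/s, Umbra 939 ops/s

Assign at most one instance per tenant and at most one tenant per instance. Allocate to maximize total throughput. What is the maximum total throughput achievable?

Optimal: Ridgeline→Machine M7 (2128 ops/s), Iris→Machine M4 (2181 ops/s), Granite→Machine M5 (2340 ops/s), Umbra→Machine M1 (995 ops/s) — total 2128+2181+2340+995 = 7644 ops/s.
Column-greedy (each instance in turn goes to its best remaining tenant) gives 6894 ops/s, worse by 750.
Swapping Umbra↔Ridgeline (Umbra→Machine M7 430 ops/s, Ridgeline→Machine M1 1213 ops/s) loses 1480.
Every other assignment is strictly worse.

Maximum total: 7644 ops/s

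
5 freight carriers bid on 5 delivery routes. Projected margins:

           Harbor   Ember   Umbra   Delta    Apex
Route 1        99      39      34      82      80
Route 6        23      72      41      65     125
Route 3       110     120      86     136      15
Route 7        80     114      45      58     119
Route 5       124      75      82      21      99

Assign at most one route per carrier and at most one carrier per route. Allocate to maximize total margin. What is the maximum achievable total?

Maximum total: $556k

This is the linear assignment problem.
Optimal: Harbor→Route 1 ($99k), Ember→Route 7 ($114k), Umbra→Route 5 ($82k), Delta→Route 3 ($136k), Apex→Route 6 ($125k) — total 99+114+82+136+125 = $556k.
Row-greedy (each carrier in turn takes its best remaining route) gives $496k, worse by 60.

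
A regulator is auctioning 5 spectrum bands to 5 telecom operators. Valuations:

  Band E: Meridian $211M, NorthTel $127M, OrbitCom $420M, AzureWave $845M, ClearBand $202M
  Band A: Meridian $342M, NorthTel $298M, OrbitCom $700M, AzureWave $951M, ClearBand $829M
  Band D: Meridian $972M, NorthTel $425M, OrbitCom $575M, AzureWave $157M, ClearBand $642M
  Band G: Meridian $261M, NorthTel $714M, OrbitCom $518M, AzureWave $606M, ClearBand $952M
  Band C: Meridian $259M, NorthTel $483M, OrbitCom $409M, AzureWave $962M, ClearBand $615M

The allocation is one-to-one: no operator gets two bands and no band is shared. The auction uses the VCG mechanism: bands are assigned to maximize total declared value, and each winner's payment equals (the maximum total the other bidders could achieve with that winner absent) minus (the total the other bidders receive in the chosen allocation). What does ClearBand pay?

Efficient allocation: Meridian→Band D ($972M), NorthTel→Band C ($483M), OrbitCom→Band A ($700M), AzureWave→Band E ($845M), ClearBand→Band G ($952M); total welfare W = $3952M.
ClearBand receives Band G at value $952M, so the others get W − 952 = $3000M.
Without ClearBand: best allocation of the remaining 4 bidders over all 5 bands is Meridian→Band D ($972M), NorthTel→Band G ($714M), OrbitCom→Band A ($700M), AzureWave→Band C ($962M), total $3348M.
VCG payment = (others' best without ClearBand) − (others' welfare with ClearBand) = 3348 − 3000 = $348M.

ClearBand pays $348M.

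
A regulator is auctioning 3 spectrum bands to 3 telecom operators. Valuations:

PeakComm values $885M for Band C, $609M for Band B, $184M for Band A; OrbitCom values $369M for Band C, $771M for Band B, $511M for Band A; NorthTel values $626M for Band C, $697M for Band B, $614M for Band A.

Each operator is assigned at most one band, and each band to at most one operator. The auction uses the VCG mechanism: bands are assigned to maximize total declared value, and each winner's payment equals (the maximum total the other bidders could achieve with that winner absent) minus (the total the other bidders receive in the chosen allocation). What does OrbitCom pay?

OrbitCom pays $83M.

Efficient allocation: PeakComm→Band C ($885M), OrbitCom→Band B ($771M), NorthTel→Band A ($614M); total welfare W = $2270M.
OrbitCom receives Band B at value $771M, so the others get W − 771 = $1499M.
Without OrbitCom: best allocation of the remaining 2 bidders over all 3 bands is PeakComm→Band C ($885M), NorthTel→Band B ($697M), total $1582M.
VCG payment = (others' best without OrbitCom) − (others' welfare with OrbitCom) = 1582 − 1499 = $83M.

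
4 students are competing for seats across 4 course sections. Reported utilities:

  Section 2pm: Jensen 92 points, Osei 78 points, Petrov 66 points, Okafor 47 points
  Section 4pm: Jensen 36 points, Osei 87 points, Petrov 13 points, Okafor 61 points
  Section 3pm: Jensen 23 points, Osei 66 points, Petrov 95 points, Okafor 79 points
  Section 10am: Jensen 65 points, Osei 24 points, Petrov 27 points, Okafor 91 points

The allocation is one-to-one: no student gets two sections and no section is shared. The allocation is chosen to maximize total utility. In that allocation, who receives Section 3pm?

This is a one-to-one assignment (maximum-weight bipartite matching).
Optimal: Jensen→Section 2pm (92 points), Osei→Section 4pm (87 points), Petrov→Section 3pm (95 points), Okafor→Section 10am (91 points) — total 92+87+95+91 = 365 points.
Checked against all permutations: 365 points is optimal.

Petrov receives Section 3pm.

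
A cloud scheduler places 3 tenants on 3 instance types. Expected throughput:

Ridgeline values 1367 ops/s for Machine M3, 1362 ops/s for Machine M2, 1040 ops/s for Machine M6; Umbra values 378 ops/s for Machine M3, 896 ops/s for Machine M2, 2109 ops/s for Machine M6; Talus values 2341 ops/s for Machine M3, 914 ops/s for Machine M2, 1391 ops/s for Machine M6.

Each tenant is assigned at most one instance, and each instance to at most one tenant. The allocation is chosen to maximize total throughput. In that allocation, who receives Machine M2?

This is a one-to-one assignment (maximum-weight bipartite matching).
Optimal: Ridgeline→Machine M2 (1362 ops/s), Umbra→Machine M6 (2109 ops/s), Talus→Machine M3 (2341 ops/s) — total 1362+2109+2341 = 5812 ops/s.
Row-greedy (each tenant in turn takes its best remaining instance) gives 4390 ops/s, worse by 1422.
Next-best assignment: Ridgeline→Machine M3, Umbra→Machine M6, Talus→Machine M2 = 4390 ops/s.
Swapping Ridgeline↔Talus (Ridgeline→Machine M3 1367 ops/s, Talus→Machine M2 914 ops/s) loses 1422.
Ridgeline's own top instance is Machine M3 (1367 ops/s), but forcing Ridgeline→Machine M3 and reassigning the rest optimally gives only 4390 ops/s — worse by 1422.

Ridgeline receives Machine M2.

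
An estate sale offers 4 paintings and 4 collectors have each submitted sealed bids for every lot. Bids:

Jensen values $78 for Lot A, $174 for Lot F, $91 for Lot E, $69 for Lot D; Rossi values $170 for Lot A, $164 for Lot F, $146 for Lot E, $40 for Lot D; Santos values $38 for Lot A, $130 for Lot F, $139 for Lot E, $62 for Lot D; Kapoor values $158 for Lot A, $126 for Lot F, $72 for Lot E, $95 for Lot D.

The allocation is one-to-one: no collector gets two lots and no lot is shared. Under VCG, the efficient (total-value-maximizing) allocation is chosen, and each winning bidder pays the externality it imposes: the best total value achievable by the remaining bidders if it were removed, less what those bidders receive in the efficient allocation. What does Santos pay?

Santos pays $39.

Efficient allocation: Jensen→Lot F ($174), Rossi→Lot A ($170), Santos→Lot E ($139), Kapoor→Lot D ($95); total welfare W = $578.
Santos receives Lot E at value $139, so the others get W − 139 = $439.
Without Santos: best allocation of the remaining 3 bidders over all 4 lots is Jensen→Lot F ($174), Rossi→Lot E ($146), Kapoor→Lot A ($158), total $478.
VCG payment = (others' best without Santos) − (others' welfare with Santos) = 478 − 439 = $39.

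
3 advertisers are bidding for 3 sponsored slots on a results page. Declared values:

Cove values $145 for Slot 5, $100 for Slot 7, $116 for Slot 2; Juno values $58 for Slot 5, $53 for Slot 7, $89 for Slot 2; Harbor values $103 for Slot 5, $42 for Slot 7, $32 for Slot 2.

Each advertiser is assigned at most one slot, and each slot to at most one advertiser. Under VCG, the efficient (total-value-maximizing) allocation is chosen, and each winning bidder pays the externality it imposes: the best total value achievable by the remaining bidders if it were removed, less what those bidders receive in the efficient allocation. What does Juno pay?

Efficient allocation: Cove→Slot 7 ($100), Juno→Slot 2 ($89), Harbor→Slot 5 ($103); total welfare W = $292.
Juno receives Slot 2 at value $89, so the others get W − 89 = $203.
Without Juno: best allocation of the remaining 2 bidders over all 3 slots is Cove→Slot 2 ($116), Harbor→Slot 5 ($103), total $219.
VCG payment = (others' best without Juno) − (others' welfare with Juno) = 219 − 203 = $16.

Juno pays $16.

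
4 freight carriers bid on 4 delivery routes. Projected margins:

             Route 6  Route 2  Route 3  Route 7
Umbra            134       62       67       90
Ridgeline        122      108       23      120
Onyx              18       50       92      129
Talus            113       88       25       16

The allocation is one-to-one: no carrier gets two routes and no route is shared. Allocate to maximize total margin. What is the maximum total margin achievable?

Optimal: Umbra→Route 6 ($134k), Ridgeline→Route 7 ($120k), Onyx→Route 3 ($92k), Talus→Route 2 ($88k) — total 134+120+92+88 = $434k.
Max-entry greedy (repeatedly take the single best remaining cell) gives $396k, worse by 38.
Next-best assignment: Umbra→Route 3, Ridgeline→Route 2, Onyx→Route 7, Talus→Route 6 = $417k.
Swapping Onyx↔Ridgeline (Onyx→Route 7 $129k, Ridgeline→Route 3 $23k) loses 60.

Max total: $434k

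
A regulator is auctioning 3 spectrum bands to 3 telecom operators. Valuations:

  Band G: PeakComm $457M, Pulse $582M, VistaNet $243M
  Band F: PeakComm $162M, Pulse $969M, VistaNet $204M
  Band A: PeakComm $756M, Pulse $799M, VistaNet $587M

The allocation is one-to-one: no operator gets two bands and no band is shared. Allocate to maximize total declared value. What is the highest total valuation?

Optimal: PeakComm→Band G ($457M), Pulse→Band F ($969M), VistaNet→Band A ($587M) — total 457+969+587 = $2013M.
Max-entry greedy (repeatedly take the single best remaining cell) gives $1968M, worse by 45.
Checked against all permutations: $2013M is optimal.

Max total: $2013M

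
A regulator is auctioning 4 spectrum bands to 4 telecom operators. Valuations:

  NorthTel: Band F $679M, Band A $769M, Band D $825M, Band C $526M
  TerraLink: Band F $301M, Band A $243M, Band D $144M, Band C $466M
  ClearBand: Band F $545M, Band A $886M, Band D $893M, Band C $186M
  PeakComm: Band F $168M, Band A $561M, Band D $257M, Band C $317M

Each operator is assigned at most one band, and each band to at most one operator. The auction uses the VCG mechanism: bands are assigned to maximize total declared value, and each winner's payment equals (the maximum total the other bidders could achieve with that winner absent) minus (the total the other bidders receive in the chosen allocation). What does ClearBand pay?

Efficient allocation: NorthTel→Band F ($679M), TerraLink→Band C ($466M), ClearBand→Band D ($893M), PeakComm→Band A ($561M); total welfare W = $2599M.
ClearBand receives Band D at value $893M, so the others get W − 893 = $1706M.
Without ClearBand: best allocation of the remaining 3 bidders over all 4 bands is NorthTel→Band D ($825M), TerraLink→Band C ($466M), PeakComm→Band A ($561M), total $1852M.
VCG payment = (others' best without ClearBand) − (others' welfare with ClearBand) = 1852 − 1706 = $146M.

ClearBand pays $146M.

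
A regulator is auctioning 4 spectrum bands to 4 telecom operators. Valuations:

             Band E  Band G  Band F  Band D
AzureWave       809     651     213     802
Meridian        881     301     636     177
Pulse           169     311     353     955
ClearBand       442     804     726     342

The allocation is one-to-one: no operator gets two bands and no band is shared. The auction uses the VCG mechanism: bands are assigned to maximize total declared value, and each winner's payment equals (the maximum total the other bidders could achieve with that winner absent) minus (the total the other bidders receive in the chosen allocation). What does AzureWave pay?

Efficient allocation: AzureWave→Band G ($651M), Meridian→Band E ($881M), Pulse→Band D ($955M), ClearBand→Band F ($726M); total welfare W = $3213M.
AzureWave receives Band G at value $651M, so the others get W − 651 = $2562M.
Without AzureWave: best allocation of the remaining 3 bidders over all 4 bands is Meridian→Band E ($881M), Pulse→Band D ($955M), ClearBand→Band G ($804M), total $2640M.
VCG payment = (others' best without AzureWave) − (others' welfare with AzureWave) = 2640 − 2562 = $78M.

AzureWave pays $78M.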